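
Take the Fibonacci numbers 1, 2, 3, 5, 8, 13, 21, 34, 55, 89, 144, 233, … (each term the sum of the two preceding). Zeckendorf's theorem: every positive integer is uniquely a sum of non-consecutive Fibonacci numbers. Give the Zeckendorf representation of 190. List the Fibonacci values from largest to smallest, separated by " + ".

Greedy algorithm:
190 − 144 = 46
46 − 34 = 12
12 − 8 = 4
4 − 3 = 1
1 − 1 = 0
So 190 = 144 + 34 + 8 + 3 + 1, with no two terms consecutive in the sequence.

144 + 34 + 8 + 3 + 1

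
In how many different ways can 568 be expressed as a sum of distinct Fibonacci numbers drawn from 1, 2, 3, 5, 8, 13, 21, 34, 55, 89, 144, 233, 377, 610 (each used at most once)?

568 = 377+144+34+13 = 377+144+34+8+5 = 377+89+55+34+13 = 377+144+34+8+3+2 = 377+144+21+13+8+5 = … (10 more), for 15 in all.

15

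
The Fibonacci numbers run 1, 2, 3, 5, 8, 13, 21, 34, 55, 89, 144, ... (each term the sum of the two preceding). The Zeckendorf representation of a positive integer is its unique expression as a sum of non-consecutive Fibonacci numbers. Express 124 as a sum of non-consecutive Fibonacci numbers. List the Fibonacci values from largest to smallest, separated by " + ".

largest Fibonacci ≤ 124 is 89; 124 − 89 = 35
largest Fibonacci ≤ 35 is 34; 35 − 34 = 1
largest Fibonacci ≤ 1 is 1; 1 − 1 = 0
So 124 = 89 + 34 + 1, with no two terms consecutive in the sequence.

89 + 34 + 1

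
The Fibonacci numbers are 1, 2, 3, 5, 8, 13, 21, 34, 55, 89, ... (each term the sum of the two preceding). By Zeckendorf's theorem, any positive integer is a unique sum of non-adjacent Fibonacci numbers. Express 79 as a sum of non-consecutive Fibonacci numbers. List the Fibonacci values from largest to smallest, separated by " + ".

take 55 (≤ 79); 79 − 55 = 24
take 21 (≤ 24); 24 − 21 = 3
take 3 (≤ 3); 3 − 3 = 0
So 79 = 55 + 21 + 3, with no two terms consecutive in the sequence.

55 + 21 + 3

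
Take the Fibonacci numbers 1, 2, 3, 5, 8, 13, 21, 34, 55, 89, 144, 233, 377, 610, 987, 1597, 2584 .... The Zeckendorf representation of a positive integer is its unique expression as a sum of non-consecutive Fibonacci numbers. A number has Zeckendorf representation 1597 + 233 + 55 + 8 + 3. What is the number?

1896

1597 + 233 + 55 + 8 + 3 = 1896.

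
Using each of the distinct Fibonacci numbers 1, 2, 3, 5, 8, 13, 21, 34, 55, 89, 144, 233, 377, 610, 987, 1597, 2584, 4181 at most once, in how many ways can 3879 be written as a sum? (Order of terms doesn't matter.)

Each representation comes from the Zeckendorf form by replacing some F_k with F_{k−1} + F_{k−2} where possible.
3879 = 2584+987+233+55+13+5+2 = 2584+987+233+34+21+13+5+2 = 2584+987+144+89+55+13+5+2 = … (9 more), for 12 in all.

12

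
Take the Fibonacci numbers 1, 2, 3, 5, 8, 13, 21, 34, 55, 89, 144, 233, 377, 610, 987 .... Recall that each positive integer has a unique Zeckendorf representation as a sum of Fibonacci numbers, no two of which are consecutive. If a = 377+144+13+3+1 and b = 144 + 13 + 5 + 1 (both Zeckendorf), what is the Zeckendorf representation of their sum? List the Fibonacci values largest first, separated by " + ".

The two numbers are 538 and 163, so their sum is 701.
610 ≤ 701 < 987, so take 610; remainder 91
89 ≤ 91 < 144, so take 89; remainder 2
2 ≤ 2 < 3, so take 2; remainder 0

610 + 89 + 2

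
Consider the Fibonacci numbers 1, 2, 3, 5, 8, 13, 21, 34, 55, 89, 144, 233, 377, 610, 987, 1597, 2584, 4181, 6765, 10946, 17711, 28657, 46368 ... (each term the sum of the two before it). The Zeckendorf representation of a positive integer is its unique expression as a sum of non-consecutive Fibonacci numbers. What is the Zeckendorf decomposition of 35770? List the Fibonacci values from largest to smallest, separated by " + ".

28657 + 6765 + 233 + 89 + 21 + 5

subtract 28657 from 35770: 7113 remains
subtract 6765 from 7113: 348 remains
subtract 233 from 348: 115 remains
subtract 89 from 115: 26 remains
subtract 21 from 26: 5 remains
subtract 5 from 5: 0 remains
So 35770 = 28657 + 6765 + 233 + 89 + 21 + 5, with no two terms consecutive in the sequence.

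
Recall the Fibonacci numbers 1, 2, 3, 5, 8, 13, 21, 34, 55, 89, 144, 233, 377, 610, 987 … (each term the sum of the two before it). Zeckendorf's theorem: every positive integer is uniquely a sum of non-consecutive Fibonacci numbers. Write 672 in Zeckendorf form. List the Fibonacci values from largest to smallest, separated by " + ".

610 + 55 + 5 + 2

Greedy algorithm:
subtract 610 from 672: 62 remains
subtract 55 from 62: 7 remains
subtract 5 from 7: 2 remains
subtract 2 from 2: 0 remains
So 672 = 610 + 55 + 5 + 2, with no two terms consecutive in the sequence.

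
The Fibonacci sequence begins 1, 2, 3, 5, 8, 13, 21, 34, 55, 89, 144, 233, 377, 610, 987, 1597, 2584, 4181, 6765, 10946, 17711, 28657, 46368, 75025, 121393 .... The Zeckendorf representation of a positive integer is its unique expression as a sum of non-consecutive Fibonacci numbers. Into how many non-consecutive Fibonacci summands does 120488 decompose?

take 75025 (≤ 120488); 120488 − 75025 = 45463
take 28657 (≤ 45463); 45463 − 28657 = 16806
take 10946 (≤ 16806); 16806 − 10946 = 5860
take 4181 (≤ 5860); 5860 − 4181 = 1679
take 1597 (≤ 1679); 1679 − 1597 = 82
take 55 (≤ 82); 82 − 55 = 27
take 21 (≤ 27); 27 − 21 = 6
take 5 (≤ 6); 6 − 5 = 1
take 1 (≤ 1); 1 − 1 = 0
120488 = 75025 + 28657 + 10946 + 4181 + 1597 + 55 + 21 + 5 + 1, which has 9 terms.

9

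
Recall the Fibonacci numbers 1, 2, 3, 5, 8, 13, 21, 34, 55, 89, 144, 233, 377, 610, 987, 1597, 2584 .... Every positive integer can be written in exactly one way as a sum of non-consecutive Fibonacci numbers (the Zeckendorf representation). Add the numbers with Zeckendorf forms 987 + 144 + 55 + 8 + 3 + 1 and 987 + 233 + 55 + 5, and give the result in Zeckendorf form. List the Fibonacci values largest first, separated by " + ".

The two numbers are 1198 and 1280, so their sum is 2478.
Repeatedly subtract the largest Fibonacci number that fits:
1597 ≤ 2478 < 2584, so take 1597; remainder 881
610 ≤ 881 < 987, so take 610; remainder 271
233 ≤ 271 < 377, so take 233; remainder 38
34 ≤ 38 < 55, so take 34; remainder 4
3 ≤ 4 < 5, so take 3; remainder 1
1 ≤ 1 < 2, so take 1; remainder 0

1597 + 610 + 233 + 34 + 3 + 1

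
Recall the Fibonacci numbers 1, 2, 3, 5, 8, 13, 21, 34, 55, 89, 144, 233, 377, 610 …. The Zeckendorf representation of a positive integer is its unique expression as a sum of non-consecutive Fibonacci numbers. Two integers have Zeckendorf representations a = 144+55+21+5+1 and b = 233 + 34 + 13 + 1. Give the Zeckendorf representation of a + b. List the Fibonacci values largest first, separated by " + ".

The two numbers are 226 and 281, so their sum is 507.
Greedily peel off the largest Fibonacci term at each step:
507: greatest Fibonacci not exceeding it is 377, leaving 130
130: greatest Fibonacci not exceeding it is 89, leaving 41
41: greatest Fibonacci not exceeding it is 34, leaving 7
7: greatest Fibonacci not exceeding it is 5, leaving 2
2: greatest Fibonacci not exceeding it is 2, leaving 0

377 + 89 + 34 + 5 + 2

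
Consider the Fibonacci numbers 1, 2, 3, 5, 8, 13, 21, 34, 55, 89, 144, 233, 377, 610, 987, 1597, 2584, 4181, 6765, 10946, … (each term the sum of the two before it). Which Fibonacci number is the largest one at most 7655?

6765 ≤ 7655 < 10946, so the largest Fibonacci number not exceeding 7655 is 6765.

6765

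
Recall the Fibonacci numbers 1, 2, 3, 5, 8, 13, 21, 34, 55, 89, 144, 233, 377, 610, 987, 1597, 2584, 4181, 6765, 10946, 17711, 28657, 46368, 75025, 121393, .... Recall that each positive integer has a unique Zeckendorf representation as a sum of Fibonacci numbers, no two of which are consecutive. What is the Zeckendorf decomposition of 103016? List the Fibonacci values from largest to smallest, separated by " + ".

Repeatedly subtract the largest Fibonacci number that fits:
103016 − 75025 = 27991
27991 − 17711 = 10280
10280 − 6765 = 3515
3515 − 2584 = 931
931 − 610 = 321
321 − 233 = 88
88 − 55 = 33
33 − 21 = 12
12 − 8 = 4
4 − 3 = 1
1 − 1 = 0
So 103016 = 75025 + 17711 + 6765 + 2584 + 610 + 233 + 55 + 21 + 8 + 3 + 1, with no two terms consecutive in the sequence.

75025 + 17711 + 6765 + 2584 + 610 + 233 + 55 + 21 + 8 + 3 + 1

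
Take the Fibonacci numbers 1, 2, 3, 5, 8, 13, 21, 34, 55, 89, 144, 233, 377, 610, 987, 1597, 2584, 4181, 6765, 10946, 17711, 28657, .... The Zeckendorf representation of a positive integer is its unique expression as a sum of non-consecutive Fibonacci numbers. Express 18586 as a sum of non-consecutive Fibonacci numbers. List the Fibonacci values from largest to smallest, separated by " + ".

17711 + 610 + 233 + 21 + 8 + 3

subtract 17711 from 18586: 875 remains
subtract 610 from 875: 265 remains
subtract 233 from 265: 32 remains
subtract 21 from 32: 11 remains
subtract 8 from 11: 3 remains
subtract 3 from 3: 0 remains
So 18586 = 17711 + 610 + 233 + 21 + 8 + 3, with no two terms consecutive in the sequence.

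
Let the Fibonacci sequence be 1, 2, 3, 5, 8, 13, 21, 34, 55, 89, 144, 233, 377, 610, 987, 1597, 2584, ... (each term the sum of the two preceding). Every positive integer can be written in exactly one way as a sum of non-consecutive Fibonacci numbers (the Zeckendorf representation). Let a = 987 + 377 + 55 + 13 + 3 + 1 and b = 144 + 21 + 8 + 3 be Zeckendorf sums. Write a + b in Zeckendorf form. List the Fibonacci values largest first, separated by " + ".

The two numbers are 1436 and 176, so their sum is 1612.
Repeatedly subtract the largest Fibonacci number that fits:
subtract 1597 from 1612: 15 remains
subtract 13 from 15: 2 remains
subtract 2 from 2: 0 remains

1597 + 13 + 2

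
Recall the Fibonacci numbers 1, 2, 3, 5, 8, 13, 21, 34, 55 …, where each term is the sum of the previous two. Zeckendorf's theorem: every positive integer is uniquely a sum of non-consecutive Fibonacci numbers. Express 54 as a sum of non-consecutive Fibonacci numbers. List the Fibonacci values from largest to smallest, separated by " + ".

subtract 34 from 54: 20 remains
subtract 13 from 20: 7 remains
subtract 5 from 7: 2 remains
subtract 2 from 2: 0 remains
So 54 = 34 + 13 + 5 + 2, with no two terms consecutive in the sequence.

34 + 13 + 5 + 2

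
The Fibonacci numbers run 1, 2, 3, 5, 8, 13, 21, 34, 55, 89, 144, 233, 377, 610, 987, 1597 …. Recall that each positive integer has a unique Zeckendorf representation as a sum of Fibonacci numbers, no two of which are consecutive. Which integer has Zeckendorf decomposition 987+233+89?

987+233+89 = 1309.

1309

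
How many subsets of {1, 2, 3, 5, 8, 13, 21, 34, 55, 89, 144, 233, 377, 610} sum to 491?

Each representation comes from the Zeckendorf form by replacing some F_k with F_{k−1} + F_{k−2} where possible.
491 = 377+89+21+3+1 = 377+89+13+8+3+1 = 377+55+34+21+3+1 = 233+144+89+21+3+1 = 377+55+34+13+8+3+1 = … (3 more), for 8 in all.

8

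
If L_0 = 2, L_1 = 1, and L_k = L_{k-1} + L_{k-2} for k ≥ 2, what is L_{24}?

Iterating the recurrence up to L_{16} = 2207 and L_{15} = 1364:
L_{17} = L_{16} + L_{15} = 2207 + 1364 = 3571
L_{18} = L_{17} + L_{16} = 3571 + 2207 = 5778
L_{19} = L_{18} + L_{17} = 5778 + 3571 = 9349
L_{20} = L_{19} + L_{18} = 9349 + 5778 = 15127
L_{21} = L_{20} + L_{19} = 15127 + 9349 = 24476
L_{22} = L_{21} + L_{20} = 24476 + 15127 = 39603
L_{23} = L_{22} + L_{21} = 39603 + 24476 = 64079
L_{24} = L_{23} + L_{22} = 64079 + 39603 = 103682

103682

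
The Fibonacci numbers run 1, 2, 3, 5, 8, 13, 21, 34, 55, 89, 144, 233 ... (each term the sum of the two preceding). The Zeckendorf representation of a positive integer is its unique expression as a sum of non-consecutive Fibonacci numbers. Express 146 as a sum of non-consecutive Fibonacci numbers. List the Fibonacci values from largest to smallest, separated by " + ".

Greedily peel off the largest Fibonacci term at each step:
take 144 (≤ 146); 146 − 144 = 2
take 2 (≤ 2); 2 − 2 = 0
So 146 = 144 + 2, with no two terms consecutive in the sequence.

144 + 2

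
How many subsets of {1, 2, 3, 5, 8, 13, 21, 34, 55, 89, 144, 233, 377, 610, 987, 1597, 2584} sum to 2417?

33

Each representation comes from the Zeckendorf form by replacing some F_k with F_{k−1} + F_{k−2} where possible.
2417 = 1597+610+144+55+8+3 = 1597+610+144+55+8+2+1 = 1597+610+144+34+21+8+3 = 1597+377+233+144+55+8+3 = 1597+610+144+55+5+3+2+1 = … (28 more), for 33 in all.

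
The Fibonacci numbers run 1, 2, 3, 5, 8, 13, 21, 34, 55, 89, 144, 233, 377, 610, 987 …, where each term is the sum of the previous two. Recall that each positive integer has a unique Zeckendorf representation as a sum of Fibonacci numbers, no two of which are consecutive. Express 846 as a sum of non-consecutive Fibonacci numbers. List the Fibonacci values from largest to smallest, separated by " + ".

Repeatedly subtract the largest Fibonacci number that fits:
846 − 610 = 236
236 − 233 = 3
3 − 3 = 0
So 846 = 610 + 233 + 3, with no two terms consecutive in the sequence.

610 + 233 + 3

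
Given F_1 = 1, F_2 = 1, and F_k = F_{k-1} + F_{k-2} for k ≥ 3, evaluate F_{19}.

4181

Iterating the recurrence up to F_{12} = 144 and F_{11} = 89:
F_{13} = F_{12} + F_{11} = 144 + 89 = 233
F_{14} = F_{13} + F_{12} = 233 + 144 = 377
F_{15} = F_{14} + F_{13} = 377 + 233 = 610
F_{16} = F_{15} + F_{14} = 610 + 377 = 987
F_{17} = F_{16} + F_{15} = 987 + 610 = 1597
F_{18} = F_{17} + F_{16} = 1597 + 987 = 2584
F_{19} = F_{18} + F_{17} = 2584 + 1597 = 4181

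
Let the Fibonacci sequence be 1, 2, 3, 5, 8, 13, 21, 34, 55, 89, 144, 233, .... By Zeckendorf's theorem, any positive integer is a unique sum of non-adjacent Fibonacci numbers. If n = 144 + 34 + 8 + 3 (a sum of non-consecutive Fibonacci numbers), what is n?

144 + 34 + 8 + 3 = 189.

189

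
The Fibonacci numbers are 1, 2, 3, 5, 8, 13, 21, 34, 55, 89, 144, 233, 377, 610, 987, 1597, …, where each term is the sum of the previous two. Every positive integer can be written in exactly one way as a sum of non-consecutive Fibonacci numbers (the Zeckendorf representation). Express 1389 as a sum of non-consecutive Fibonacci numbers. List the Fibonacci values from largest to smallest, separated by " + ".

987 + 377 + 21 + 3 + 1

Greedily peel off the largest Fibonacci term at each step:
1389 − 987 = 402
402 − 377 = 25
25 − 21 = 4
4 − 3 = 1
1 − 1 = 0
So 1389 = 987 + 377 + 21 + 3 + 1, with no two terms consecutive in the sequence.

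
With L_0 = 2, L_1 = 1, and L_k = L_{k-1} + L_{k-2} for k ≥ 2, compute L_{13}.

521

Iterating the recurrence up to L_{5} = 11 and L_{4} = 7:
L_{6} = L_{5} + L_{4} = 11 + 7 = 18
L_{7} = L_{6} + L_{5} = 18 + 11 = 29
L_{8} = L_{7} + L_{6} = 29 + 18 = 47
L_{9} = L_{8} + L_{7} = 47 + 29 = 76
L_{10} = L_{9} + L_{8} = 76 + 47 = 123
L_{11} = L_{10} + L_{9} = 123 + 76 = 199
L_{12} = L_{11} + L_{10} = 199 + 123 = 322
L_{13} = L_{12} + L_{11} = 322 + 199 = 521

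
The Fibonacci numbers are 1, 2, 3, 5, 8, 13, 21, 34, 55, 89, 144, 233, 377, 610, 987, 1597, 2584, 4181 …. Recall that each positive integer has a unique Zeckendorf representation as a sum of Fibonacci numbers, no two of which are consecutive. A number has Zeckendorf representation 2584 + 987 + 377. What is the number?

3948

2584 + 987 + 377 = 3948.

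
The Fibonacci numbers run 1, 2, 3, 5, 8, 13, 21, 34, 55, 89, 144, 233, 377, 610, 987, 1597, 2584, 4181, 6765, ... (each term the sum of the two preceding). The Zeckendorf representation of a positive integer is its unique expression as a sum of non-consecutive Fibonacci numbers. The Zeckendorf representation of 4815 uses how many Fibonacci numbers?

4

4181 ≤ 4815 < 6765, so take 4181; remainder 634
610 ≤ 634 < 987, so take 610; remainder 24
21 ≤ 24 < 34, so take 21; remainder 3
3 ≤ 3 < 5, so take 3; remainder 0
4815 = 4181 + 610 + 21 + 3, which has 4 terms.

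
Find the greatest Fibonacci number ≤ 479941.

317811

317811 ≤ 479941 < 514229, so the largest Fibonacci number not exceeding 479941 is 317811.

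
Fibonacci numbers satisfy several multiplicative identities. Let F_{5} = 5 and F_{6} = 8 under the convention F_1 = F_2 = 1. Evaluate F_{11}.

By F_{2k+1} = F_k² + F_{k+1}²: F_{11} = 5² + 8² = 25 + 64 = 89.

89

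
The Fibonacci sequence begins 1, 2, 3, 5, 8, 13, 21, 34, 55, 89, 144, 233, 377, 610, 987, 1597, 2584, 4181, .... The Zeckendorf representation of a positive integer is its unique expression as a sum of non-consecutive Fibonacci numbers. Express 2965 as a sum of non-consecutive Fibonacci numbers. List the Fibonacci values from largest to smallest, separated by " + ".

2584 + 377 + 3 + 1

2965 − 2584 = 381
381 − 377 = 4
4 − 3 = 1
1 − 1 = 0
So 2965 = 2584 + 377 + 3 + 1, with no two terms consecutive in the sequence.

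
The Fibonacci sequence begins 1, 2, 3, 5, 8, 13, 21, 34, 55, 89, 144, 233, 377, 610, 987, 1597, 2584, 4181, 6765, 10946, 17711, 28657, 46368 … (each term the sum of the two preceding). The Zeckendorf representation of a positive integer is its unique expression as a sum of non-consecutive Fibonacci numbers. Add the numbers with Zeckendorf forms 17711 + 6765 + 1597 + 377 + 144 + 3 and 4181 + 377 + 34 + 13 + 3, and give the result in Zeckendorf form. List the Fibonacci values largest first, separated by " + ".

The two numbers are 26597 and 4608, so their sum is 31205.
Repeatedly subtract the largest Fibonacci number that fits:
31205 − 28657 = 2548
2548 − 1597 = 951
951 − 610 = 341
341 − 233 = 108
108 − 89 = 19
19 − 13 = 6
6 − 5 = 1
1 − 1 = 0

28657 + 1597 + 610 + 233 + 89 + 13 + 5 + 1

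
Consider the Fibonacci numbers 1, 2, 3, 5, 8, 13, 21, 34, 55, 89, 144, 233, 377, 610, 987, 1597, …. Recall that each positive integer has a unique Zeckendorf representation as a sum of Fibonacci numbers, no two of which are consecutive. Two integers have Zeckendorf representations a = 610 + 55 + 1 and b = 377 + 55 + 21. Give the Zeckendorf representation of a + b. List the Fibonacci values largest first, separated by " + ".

987 + 89 + 34 + 8 + 1

The two numbers are 666 and 453, so their sum is 1119.
Greedy algorithm:
take 987 (≤ 1119); 1119 − 987 = 132
take 89 (≤ 132); 132 − 89 = 43
take 34 (≤ 43); 43 − 34 = 9
take 8 (≤ 9); 9 − 8 = 1
take 1 (≤ 1); 1 − 1 = 0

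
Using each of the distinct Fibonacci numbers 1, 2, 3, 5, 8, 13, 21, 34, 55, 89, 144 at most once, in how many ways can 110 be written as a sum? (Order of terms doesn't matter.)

8

Starting from the Zeckendorf form and repeatedly splitting a term F_k into F_{k−1} + F_{k−2} (when neither is already used) reaches every representation.
110 = 89+21 = 89+13+8 = 55+34+21 = 89+13+5+3 = 55+34+13+8 = … (3 more), for 8 in all.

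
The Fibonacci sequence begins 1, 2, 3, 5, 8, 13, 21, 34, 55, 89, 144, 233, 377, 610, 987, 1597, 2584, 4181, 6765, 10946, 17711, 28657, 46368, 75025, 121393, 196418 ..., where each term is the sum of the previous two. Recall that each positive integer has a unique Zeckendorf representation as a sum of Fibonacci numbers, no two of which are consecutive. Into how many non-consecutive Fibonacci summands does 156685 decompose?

8

largest Fibonacci ≤ 156685 is 121393; 156685 − 121393 = 35292
largest Fibonacci ≤ 35292 is 28657; 35292 − 28657 = 6635
largest Fibonacci ≤ 6635 is 4181; 6635 − 4181 = 2454
largest Fibonacci ≤ 2454 is 1597; 2454 − 1597 = 857
largest Fibonacci ≤ 857 is 610; 857 − 610 = 247
largest Fibonacci ≤ 247 is 233; 247 − 233 = 14
largest Fibonacci ≤ 14 is 13; 14 − 13 = 1
largest Fibonacci ≤ 1 is 1; 1 − 1 = 0
156685 = 121393 + 28657 + 4181 + 1597 + 610 + 233 + 13 + 1, which has 8 terms.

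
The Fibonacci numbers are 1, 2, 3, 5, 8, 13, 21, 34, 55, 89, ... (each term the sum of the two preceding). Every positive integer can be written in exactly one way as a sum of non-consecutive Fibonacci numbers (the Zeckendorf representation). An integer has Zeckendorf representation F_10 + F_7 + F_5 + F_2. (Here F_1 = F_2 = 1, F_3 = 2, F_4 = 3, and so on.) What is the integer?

74

F_10 + F_7 + F_5 + F_2 = 55 + 13 + 5 + 1 = 74.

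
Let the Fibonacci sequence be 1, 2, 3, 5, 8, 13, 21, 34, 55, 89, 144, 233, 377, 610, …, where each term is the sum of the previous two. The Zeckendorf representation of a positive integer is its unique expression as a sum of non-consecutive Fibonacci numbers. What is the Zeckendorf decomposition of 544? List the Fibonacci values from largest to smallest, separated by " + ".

subtract 377 from 544: 167 remains
subtract 144 from 167: 23 remains
subtract 21 from 23: 2 remains
subtract 2 from 2: 0 remains
So 544 = 377 + 144 + 21 + 2, with no two terms consecutive in the sequence.

377 + 144 + 21 + 2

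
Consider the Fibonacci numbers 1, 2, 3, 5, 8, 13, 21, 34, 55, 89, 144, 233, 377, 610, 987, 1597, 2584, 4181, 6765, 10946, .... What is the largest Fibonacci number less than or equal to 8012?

6765 ≤ 8012 < 10946, so the largest Fibonacci number not exceeding 8012 is 6765.

6765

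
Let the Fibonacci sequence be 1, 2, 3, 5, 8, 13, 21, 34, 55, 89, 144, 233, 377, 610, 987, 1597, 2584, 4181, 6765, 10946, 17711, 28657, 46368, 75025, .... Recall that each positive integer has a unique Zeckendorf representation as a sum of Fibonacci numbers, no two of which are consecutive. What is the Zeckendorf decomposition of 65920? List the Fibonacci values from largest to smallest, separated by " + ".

take 46368 (≤ 65920); 65920 − 46368 = 19552
take 17711 (≤ 19552); 19552 − 17711 = 1841
take 1597 (≤ 1841); 1841 − 1597 = 244
take 233 (≤ 244); 244 − 233 = 11
take 8 (≤ 11); 11 − 8 = 3
take 3 (≤ 3); 3 − 3 = 0
So 65920 = 46368 + 17711 + 1597 + 233 + 8 + 3, with no two terms consecutive in the sequence.

46368 + 17711 + 1597 + 233 + 8 + 3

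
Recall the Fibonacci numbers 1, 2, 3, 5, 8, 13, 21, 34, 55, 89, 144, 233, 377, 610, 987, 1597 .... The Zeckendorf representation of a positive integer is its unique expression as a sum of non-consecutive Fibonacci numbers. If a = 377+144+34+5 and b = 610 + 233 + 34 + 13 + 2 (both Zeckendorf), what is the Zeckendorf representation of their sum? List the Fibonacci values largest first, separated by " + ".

987 + 377 + 55 + 21 + 8 + 3 + 1

The two numbers are 560 and 892, so their sum is 1452.
Greedy algorithm:
1452 − 987 = 465
465 − 377 = 88
88 − 55 = 33
33 − 21 = 12
12 − 8 = 4
4 − 3 = 1
1 − 1 = 0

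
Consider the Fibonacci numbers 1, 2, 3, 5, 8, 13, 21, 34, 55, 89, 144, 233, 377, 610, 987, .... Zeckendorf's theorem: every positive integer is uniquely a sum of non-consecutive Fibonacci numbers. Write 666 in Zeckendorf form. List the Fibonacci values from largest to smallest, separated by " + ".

610 + 55 + 1

Greedy algorithm:
take 610 (≤ 666); 666 − 610 = 56
take 55 (≤ 56); 56 − 55 = 1
take 1 (≤ 1); 1 − 1 = 0
So 666 = 610 + 55 + 1, with no two terms consecutive in the sequence.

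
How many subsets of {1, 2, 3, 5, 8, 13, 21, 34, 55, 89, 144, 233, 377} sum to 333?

15

Starting from the Zeckendorf form and repeatedly splitting a term F_k into F_{k−1} + F_{k−2} (when neither is already used) reaches every representation.
333 = 233+89+8+3 = 233+89+8+2+1 = 233+55+34+8+3 = 233+89+5+3+2+1 = … (11 more), for 15 in all.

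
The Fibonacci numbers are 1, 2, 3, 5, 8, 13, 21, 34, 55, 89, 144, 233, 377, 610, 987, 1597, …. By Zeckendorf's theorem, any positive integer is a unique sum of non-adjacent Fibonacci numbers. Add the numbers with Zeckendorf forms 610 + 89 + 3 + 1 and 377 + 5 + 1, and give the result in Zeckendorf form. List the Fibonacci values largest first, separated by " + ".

The two numbers are 703 and 383, so their sum is 1086.
Repeatedly subtract the largest Fibonacci number that fits:
take 987 (≤ 1086); 1086 − 987 = 99
take 89 (≤ 99); 99 − 89 = 10
take 8 (≤ 10); 10 − 8 = 2
take 2 (≤ 2); 2 − 2 = 0

987 + 89 + 8 + 2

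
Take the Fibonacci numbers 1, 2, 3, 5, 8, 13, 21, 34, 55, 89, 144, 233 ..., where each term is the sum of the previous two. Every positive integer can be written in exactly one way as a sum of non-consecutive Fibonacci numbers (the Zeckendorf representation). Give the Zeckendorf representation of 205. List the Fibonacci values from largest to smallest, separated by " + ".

144 + 55 + 5 + 1

Greedily peel off the largest Fibonacci term at each step:
take 144 (≤ 205); 205 − 144 = 61
take 55 (≤ 61); 61 − 55 = 6
take 5 (≤ 6); 6 − 5 = 1
take 1 (≤ 1); 1 − 1 = 0
So 205 = 144 + 55 + 5 + 1, with no two terms consecutive in the sequence.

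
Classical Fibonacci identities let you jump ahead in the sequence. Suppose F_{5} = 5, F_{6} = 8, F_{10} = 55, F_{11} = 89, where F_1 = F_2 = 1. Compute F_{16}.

987

By the addition formula F_{m+n} = F_m F_{n+1} + F_{m−1} F_n with m=6, n=10: F_{16} = 8·89 + 5·55 = 712 + 275 = 987.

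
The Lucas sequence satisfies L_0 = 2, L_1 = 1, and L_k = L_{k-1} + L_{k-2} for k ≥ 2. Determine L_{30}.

1860498

Iterating the recurrence up to L_{22} = 39603 and L_{21} = 24476:
L_{23} = L_{22} + L_{21} = 39603 + 24476 = 64079
L_{24} = L_{23} + L_{22} = 64079 + 39603 = 103682
L_{25} = L_{24} + L_{23} = 103682 + 64079 = 167761
L_{26} = L_{25} + L_{24} = 167761 + 103682 = 271443
L_{27} = L_{26} + L_{25} = 271443 + 167761 = 439204
L_{28} = L_{27} + L_{26} = 439204 + 271443 = 710647
L_{29} = L_{28} + L_{27} = 710647 + 439204 = 1149851
L_{30} = L_{29} + L_{28} = 1149851 + 710647 = 1860498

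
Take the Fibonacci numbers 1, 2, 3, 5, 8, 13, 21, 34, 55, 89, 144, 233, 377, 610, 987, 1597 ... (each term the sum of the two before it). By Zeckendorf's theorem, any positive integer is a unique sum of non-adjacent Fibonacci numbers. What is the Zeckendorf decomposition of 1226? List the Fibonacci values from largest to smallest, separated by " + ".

987 + 233 + 5 + 1

Greedily peel off the largest Fibonacci term at each step:
largest Fibonacci ≤ 1226 is 987; 1226 − 987 = 239
largest Fibonacci ≤ 239 is 233; 239 − 233 = 6
largest Fibonacci ≤ 6 is 5; 6 − 5 = 1
largest Fibonacci ≤ 1 is 1; 1 − 1 = 0
So 1226 = 987 + 233 + 5 + 1, with no two terms consecutive in the sequence.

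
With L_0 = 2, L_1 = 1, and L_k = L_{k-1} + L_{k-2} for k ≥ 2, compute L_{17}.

3571

Iterating the recurrence up to L_{13} = 521 and L_{12} = 322:
L_{14} = L_{13} + L_{12} = 521 + 322 = 843
L_{15} = L_{14} + L_{13} = 843 + 521 = 1364
L_{16} = L_{15} + L_{14} = 1364 + 843 = 2207
L_{17} = L_{16} + L_{15} = 2207 + 1364 = 3571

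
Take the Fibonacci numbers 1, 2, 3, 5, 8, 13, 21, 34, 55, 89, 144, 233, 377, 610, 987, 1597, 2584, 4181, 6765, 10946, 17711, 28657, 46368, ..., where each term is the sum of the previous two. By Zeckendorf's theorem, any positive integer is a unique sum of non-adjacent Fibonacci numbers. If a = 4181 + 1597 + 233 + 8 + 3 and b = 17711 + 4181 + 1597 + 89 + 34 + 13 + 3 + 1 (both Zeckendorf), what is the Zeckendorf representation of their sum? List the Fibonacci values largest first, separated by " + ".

The two numbers are 6022 and 23629, so their sum is 29651.
Repeatedly subtract the largest Fibonacci number that fits:
take 28657 (≤ 29651); 29651 − 28657 = 994
take 987 (≤ 994); 994 − 987 = 7
take 5 (≤ 7); 7 − 5 = 2
take 2 (≤ 2); 2 − 2 = 0

28657 + 987 + 5 + 2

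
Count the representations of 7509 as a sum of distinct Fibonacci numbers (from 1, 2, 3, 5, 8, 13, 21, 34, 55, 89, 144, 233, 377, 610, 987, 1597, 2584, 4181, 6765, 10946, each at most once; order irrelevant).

Starting from the Zeckendorf form and repeatedly splitting a term F_k into F_{k−1} + F_{k−2} (when neither is already used) reaches every representation.
7509 = 6765+610+89+34+8+3 = 6765+610+89+34+8+2+1 = 6765+610+89+21+13+8+3 = 6765+377+233+89+34+8+3 = 6765+610+89+34+5+3+2+1 = … (58 more), for 63 in all.

63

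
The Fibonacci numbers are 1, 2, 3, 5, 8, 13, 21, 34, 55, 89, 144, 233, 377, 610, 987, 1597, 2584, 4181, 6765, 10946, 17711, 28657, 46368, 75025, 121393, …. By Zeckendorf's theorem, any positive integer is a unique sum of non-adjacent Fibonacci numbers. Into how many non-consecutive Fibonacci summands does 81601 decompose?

8

Repeatedly subtract the largest Fibonacci number that fits:
largest Fibonacci ≤ 81601 is 75025; 81601 − 75025 = 6576
largest Fibonacci ≤ 6576 is 4181; 6576 − 4181 = 2395
largest Fibonacci ≤ 2395 is 1597; 2395 − 1597 = 798
largest Fibonacci ≤ 798 is 610; 798 − 610 = 188
largest Fibonacci ≤ 188 is 144; 188 − 144 = 44
largest Fibonacci ≤ 44 is 34; 44 − 34 = 10
largest Fibonacci ≤ 10 is 8; 10 − 8 = 2
largest Fibonacci ≤ 2 is 2; 2 − 2 = 0
81601 = 75025 + 4181 + 1597 + 610 + 144 + 34 + 8 + 2, which has 8 terms.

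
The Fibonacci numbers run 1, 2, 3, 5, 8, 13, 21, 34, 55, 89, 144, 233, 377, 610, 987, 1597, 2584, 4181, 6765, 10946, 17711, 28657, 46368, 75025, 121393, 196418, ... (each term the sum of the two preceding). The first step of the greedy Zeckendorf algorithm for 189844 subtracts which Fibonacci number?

121393

121393 ≤ 189844 < 196418, so the largest Fibonacci number not exceeding 189844 is 121393.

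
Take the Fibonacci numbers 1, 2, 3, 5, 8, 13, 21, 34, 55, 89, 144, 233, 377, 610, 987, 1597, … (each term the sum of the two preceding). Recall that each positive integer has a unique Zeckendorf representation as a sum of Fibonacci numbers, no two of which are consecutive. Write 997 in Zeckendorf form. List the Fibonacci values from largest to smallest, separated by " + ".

987 + 8 + 2

Greedily peel off the largest Fibonacci term at each step:
largest Fibonacci ≤ 997 is 987; 997 − 987 = 10
largest Fibonacci ≤ 10 is 8; 10 − 8 = 2
largest Fibonacci ≤ 2 is 2; 2 − 2 = 0
So 997 = 987 + 8 + 2, with no two terms consecutive in the sequence.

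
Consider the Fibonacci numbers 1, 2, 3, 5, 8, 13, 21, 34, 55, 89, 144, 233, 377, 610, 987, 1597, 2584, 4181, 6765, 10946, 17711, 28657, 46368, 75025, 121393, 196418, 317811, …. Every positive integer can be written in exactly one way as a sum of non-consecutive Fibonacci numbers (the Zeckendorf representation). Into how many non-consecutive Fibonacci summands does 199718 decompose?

Repeatedly subtract the largest Fibonacci number that fits:
199718 − 196418 = 3300
3300 − 2584 = 716
716 − 610 = 106
106 − 89 = 17
17 − 13 = 4
4 − 3 = 1
1 − 1 = 0
199718 = 196418 + 2584 + 610 + 89 + 13 + 3 + 1, which has 7 terms.

7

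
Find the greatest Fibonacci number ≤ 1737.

1597 ≤ 1737 < 2584, so the largest Fibonacci number not exceeding 1737 is 1597.

1597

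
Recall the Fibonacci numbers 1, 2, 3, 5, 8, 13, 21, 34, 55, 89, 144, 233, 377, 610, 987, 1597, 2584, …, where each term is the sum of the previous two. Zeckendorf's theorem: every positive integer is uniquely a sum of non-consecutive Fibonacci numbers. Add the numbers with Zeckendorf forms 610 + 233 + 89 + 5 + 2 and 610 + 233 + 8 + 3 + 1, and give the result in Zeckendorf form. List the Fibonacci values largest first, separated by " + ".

The two numbers are 939 and 855, so their sum is 1794.
1597 ≤ 1794 < 2584, so take 1597; remainder 197
144 ≤ 197 < 233, so take 144; remainder 53
34 ≤ 53 < 55, so take 34; remainder 19
13 ≤ 19 < 21, so take 13; remainder 6
5 ≤ 6 < 8, so take 5; remainder 1
1 ≤ 1 < 2, so take 1; remainder 0

1597 + 144 + 34 + 13 + 5 + 1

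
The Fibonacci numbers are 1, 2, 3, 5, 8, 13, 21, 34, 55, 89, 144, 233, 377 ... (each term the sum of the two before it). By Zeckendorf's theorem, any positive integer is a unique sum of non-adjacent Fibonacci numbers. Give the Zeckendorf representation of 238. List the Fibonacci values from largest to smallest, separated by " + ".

233 + 5

233 ≤ 238 < 377, so take 233; remainder 5
5 ≤ 5 < 8, so take 5; remainder 0
So 238 = 233 + 5, with no two terms consecutive in the sequence.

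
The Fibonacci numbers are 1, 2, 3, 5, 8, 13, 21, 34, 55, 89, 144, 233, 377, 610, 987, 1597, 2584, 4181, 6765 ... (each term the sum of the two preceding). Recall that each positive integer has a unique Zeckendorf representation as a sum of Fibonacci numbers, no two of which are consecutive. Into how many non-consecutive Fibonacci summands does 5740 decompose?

8

Greedily peel off the largest Fibonacci term at each step:
5740: greatest Fibonacci not exceeding it is 4181, leaving 1559
1559: greatest Fibonacci not exceeding it is 987, leaving 572
572: greatest Fibonacci not exceeding it is 377, leaving 195
195: greatest Fibonacci not exceeding it is 144, leaving 51
51: greatest Fibonacci not exceeding it is 34, leaving 17
17: greatest Fibonacci not exceeding it is 13, leaving 4
4: greatest Fibonacci not exceeding it is 3, leaving 1
1: greatest Fibonacci not exceeding it is 1, leaving 0
5740 = 4181 + 987 + 377 + 144 + 34 + 13 + 3 + 1, which has 8 terms.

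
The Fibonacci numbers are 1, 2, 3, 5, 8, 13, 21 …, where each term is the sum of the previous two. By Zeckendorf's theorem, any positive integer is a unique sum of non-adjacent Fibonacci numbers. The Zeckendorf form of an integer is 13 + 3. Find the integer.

16

13 + 3 = 16.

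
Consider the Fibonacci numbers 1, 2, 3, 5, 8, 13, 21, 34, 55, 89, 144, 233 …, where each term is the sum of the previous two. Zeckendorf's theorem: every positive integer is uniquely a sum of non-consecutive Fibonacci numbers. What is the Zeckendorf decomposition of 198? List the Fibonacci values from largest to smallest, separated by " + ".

144 + 34 + 13 + 5 + 2

Greedy algorithm:
take 144 (≤ 198); 198 − 144 = 54
take 34 (≤ 54); 54 − 34 = 20
take 13 (≤ 20); 20 − 13 = 7
take 5 (≤ 7); 7 − 5 = 2
take 2 (≤ 2); 2 − 2 = 0
So 198 = 144 + 34 + 13 + 5 + 2, with no two terms consecutive in the sequence.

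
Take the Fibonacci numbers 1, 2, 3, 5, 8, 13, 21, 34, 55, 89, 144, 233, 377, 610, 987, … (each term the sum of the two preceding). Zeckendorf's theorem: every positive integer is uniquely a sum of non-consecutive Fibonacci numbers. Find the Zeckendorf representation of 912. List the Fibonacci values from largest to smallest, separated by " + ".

610 + 233 + 55 + 13 + 1

912: greatest Fibonacci not exceeding it is 610, leaving 302
302: greatest Fibonacci not exceeding it is 233, leaving 69
69: greatest Fibonacci not exceeding it is 55, leaving 14
14: greatest Fibonacci not exceeding it is 13, leaving 1
1: greatest Fibonacci not exceeding it is 1, leaving 0
So 912 = 610 + 233 + 55 + 13 + 1, with no two terms consecutive in the sequence.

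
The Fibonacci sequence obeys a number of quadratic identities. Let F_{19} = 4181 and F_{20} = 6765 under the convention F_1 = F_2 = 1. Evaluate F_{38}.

By the doubling identity F_{2k} = F_k(2F_{k+1} − F_k): F_{38} = 4181·(2·6765 − 4181) = 4181·9349 = 39088169.

39088169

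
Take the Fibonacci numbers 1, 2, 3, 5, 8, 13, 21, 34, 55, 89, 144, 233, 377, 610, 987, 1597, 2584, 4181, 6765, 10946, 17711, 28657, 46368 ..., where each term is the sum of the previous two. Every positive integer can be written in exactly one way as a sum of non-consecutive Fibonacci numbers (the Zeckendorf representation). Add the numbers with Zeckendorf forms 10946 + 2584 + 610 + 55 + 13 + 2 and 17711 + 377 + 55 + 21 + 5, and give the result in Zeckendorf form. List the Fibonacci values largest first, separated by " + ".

The two numbers are 14210 and 18169, so their sum is 32379.
largest Fibonacci ≤ 32379 is 28657; 32379 − 28657 = 3722
largest Fibonacci ≤ 3722 is 2584; 3722 − 2584 = 1138
largest Fibonacci ≤ 1138 is 987; 1138 − 987 = 151
largest Fibonacci ≤ 151 is 144; 151 − 144 = 7
largest Fibonacci ≤ 7 is 5; 7 − 5 = 2
largest Fibonacci ≤ 2 is 2; 2 − 2 = 0

28657 + 2584 + 987 + 144 + 5 + 2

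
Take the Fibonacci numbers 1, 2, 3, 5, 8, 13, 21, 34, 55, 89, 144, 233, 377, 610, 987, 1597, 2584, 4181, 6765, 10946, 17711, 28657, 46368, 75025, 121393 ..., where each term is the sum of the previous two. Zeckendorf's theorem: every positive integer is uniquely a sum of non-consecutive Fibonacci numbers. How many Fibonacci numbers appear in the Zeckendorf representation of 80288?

75025 ≤ 80288 < 121393, so take 75025; remainder 5263
4181 ≤ 5263 < 6765, so take 4181; remainder 1082
987 ≤ 1082 < 1597, so take 987; remainder 95
89 ≤ 95 < 144, so take 89; remainder 6
5 ≤ 6 < 8, so take 5; remainder 1
1 ≤ 1 < 2, so take 1; remainder 0
80288 = 75025 + 4181 + 987 + 89 + 5 + 1, which has 6 terms.

6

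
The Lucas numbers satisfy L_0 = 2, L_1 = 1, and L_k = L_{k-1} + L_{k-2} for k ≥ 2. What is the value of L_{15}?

1364

Iterating the recurrence up to L_{11} = 199 and L_{10} = 123:
L_{12} = L_{11} + L_{10} = 199 + 123 = 322
L_{13} = L_{12} + L_{11} = 322 + 199 = 521
L_{14} = L_{13} + L_{12} = 521 + 322 = 843
L_{15} = L_{14} + L_{13} = 843 + 521 = 1364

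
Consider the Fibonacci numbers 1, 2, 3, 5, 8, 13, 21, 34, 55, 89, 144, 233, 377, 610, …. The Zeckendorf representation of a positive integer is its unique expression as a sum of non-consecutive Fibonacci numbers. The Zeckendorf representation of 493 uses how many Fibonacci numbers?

5

largest Fibonacci ≤ 493 is 377; 493 − 377 = 116
largest Fibonacci ≤ 116 is 89; 116 − 89 = 27
largest Fibonacci ≤ 27 is 21; 27 − 21 = 6
largest Fibonacci ≤ 6 is 5; 6 − 5 = 1
largest Fibonacci ≤ 1 is 1; 1 − 1 = 0
493 = 377 + 89 + 21 + 5 + 1, which has 5 terms.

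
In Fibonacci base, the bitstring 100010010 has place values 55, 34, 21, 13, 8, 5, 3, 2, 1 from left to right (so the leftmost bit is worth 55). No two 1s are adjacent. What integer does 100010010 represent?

65

Summing the place values of the 1 bits: 55 + 8 + 2 = 65.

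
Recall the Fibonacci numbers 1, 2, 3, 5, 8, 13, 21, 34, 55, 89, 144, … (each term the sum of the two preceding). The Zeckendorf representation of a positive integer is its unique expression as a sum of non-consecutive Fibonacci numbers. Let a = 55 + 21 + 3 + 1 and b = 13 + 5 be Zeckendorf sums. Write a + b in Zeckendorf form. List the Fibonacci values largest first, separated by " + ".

89 + 8 + 1

The two numbers are 80 and 18, so their sum is 98.
Greedily peel off the largest Fibonacci term at each step:
98 − 89 = 9
9 − 8 = 1
1 − 1 = 0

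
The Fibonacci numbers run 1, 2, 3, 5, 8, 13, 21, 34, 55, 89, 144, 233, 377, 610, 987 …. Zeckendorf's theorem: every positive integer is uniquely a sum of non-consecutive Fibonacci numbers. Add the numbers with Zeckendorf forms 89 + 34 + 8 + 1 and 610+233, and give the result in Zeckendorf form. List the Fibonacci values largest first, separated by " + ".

The two numbers are 132 and 843, so their sum is 975.
Greedy algorithm:
subtract 610 from 975: 365 remains
subtract 233 from 365: 132 remains
subtract 89 from 132: 43 remains
subtract 34 from 43: 9 remains
subtract 8 from 9: 1 remains
subtract 1 from 1: 0 remains

610 + 233 + 89 + 34 + 8 + 1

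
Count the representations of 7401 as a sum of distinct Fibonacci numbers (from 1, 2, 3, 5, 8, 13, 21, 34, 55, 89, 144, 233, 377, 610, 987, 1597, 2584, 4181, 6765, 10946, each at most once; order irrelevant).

48

Each representation comes from the Zeckendorf form by replacing some F_k with F_{k−1} + F_{k−2} where possible.
7401 = 6765+610+21+5 = 6765+610+21+3+2 = 6765+610+13+8+5 = 6765+377+233+21+5 = 6765+610+13+8+3+2 = … (43 more), for 48 in all.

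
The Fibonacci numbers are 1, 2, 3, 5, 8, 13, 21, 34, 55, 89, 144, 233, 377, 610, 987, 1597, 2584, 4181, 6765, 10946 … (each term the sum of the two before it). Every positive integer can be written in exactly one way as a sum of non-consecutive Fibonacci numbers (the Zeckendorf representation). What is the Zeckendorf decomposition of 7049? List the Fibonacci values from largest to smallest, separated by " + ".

6765 + 233 + 34 + 13 + 3 + 1

subtract 6765 from 7049: 284 remains
subtract 233 from 284: 51 remains
subtract 34 from 51: 17 remains
subtract 13 from 17: 4 remains
subtract 3 from 4: 1 remains
subtract 1 from 1: 0 remains
So 7049 = 6765 + 233 + 34 + 13 + 3 + 1, with no two terms consecutive in the sequence.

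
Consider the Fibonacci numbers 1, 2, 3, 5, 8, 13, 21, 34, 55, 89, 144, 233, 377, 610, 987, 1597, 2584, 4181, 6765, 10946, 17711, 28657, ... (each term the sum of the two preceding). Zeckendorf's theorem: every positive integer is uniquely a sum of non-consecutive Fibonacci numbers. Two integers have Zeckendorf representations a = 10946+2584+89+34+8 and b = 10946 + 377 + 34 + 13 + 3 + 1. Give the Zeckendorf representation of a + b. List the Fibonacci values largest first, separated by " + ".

17711 + 6765 + 377 + 144 + 34 + 3 + 1

The two numbers are 13661 and 11374, so their sum is 25035.
take 17711 (≤ 25035); 25035 − 17711 = 7324
take 6765 (≤ 7324); 7324 − 6765 = 559
take 377 (≤ 559); 559 − 377 = 182
take 144 (≤ 182); 182 − 144 = 38
take 34 (≤ 38); 38 − 34 = 4
take 3 (≤ 4); 4 − 3 = 1
take 1 (≤ 1); 1 − 1 = 0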